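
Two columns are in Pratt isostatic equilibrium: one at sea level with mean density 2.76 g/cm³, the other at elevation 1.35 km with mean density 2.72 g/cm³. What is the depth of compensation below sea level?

91.8 km

ρ_ref D = ρ (D + h) → D (ρ_ref − ρ) = ρ h.
D = ρ h/(ρ_ref − ρ) = 2.72 × 1.35 km/(2.76 − 2.72) = 91.8 km.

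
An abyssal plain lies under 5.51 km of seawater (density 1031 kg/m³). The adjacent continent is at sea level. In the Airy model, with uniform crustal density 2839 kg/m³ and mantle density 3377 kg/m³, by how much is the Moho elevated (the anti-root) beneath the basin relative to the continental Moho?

18.5 km

By Archimedes' principle applied to the lithosphere: replacing crust with seawater at the top is compensated by replacing crust with mantle at the base: d (ρ_c − ρ_w) = a (ρ_m − ρ_c).
a = d (ρ_c − ρ_w)/(ρ_m − ρ_c) = 5.51 km × 1808/538 = 18.5 km.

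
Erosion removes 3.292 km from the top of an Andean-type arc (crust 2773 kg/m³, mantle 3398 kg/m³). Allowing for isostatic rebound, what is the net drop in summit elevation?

Rebound u = e ρ_c/ρ_m = 3.292 km × 2773/3398 = 2.686 km.
Net surface drop = e − u = 3.292 km − 2.686 km = e (ρ_m − ρ_c)/ρ_m = 0.606 km.

0.606 km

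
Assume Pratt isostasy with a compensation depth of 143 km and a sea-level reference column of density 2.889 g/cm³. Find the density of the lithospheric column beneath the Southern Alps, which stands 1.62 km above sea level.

Pratt balance: ρ_ref D = ρ (D + h).
ρ = ρ_ref D/(D + h) = 2.889 × 143 km/(143 km + 1.62 km) = 2.86 g/cm³.

2.86 g/cm³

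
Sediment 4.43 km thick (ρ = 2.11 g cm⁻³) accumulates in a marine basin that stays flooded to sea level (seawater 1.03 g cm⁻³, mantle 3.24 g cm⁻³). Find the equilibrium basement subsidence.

Submarine loading: the sediment displaces seawater, and the subsidence is in turn flooded, so s (ρ_m − ρ_w) = t (ρ_sed − ρ_w).
s = 4.43 km × (2.11 − 1.03) / (3.24 − 1.03) = 2.16 km.

2.16 km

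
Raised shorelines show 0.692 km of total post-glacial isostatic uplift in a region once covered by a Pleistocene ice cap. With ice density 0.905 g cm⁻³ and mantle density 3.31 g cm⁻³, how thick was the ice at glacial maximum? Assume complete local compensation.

u = t ρ_ice/ρ_m → t = u ρ_m/ρ_ice = 0.692 km × 3.31/0.905 = 2.53 km.

2.53 km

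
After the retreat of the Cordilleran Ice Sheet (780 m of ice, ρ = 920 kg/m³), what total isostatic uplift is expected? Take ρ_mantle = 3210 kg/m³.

Removing the load lets mantle flow back in; uplift u satisfies ρ_ice t = ρ_m u.
u = t ρ_ice/ρ_m = 780 m × 920/3210 = 224 m.

224 m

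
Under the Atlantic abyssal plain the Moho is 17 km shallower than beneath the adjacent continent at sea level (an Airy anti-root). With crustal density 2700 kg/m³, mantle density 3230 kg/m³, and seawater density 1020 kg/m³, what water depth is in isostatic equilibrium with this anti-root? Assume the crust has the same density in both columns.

Replacing a thickness d of crust by seawater at the top must be balanced by replacing crust with mantle at the base: d (ρ_c − ρ_w) = a (ρ_m − ρ_c).
d = a (ρ_m − ρ_c)/(ρ_c − ρ_w) = 17 km × 530/1680 = 5.36 km.

5.36 km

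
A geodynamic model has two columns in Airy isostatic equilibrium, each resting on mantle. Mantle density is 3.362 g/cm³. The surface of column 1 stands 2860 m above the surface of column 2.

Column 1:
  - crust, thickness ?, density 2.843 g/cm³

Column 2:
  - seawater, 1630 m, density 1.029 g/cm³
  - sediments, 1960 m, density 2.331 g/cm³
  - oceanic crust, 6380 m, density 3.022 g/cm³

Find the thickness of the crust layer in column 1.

33900 m

Take the compensation level at the base of the deeper column (depth z_c below the surface of column 1) and equate Σ ρ_i t_i down to z_c; mantle fills any gap and the z_c terms cancel.
Column 1: x×2.843 + (z_c − 0 − x)×3.362
Column 2: 2860×0 + 1630×1.029 + 1960×2.331 + 6380×3.022 + (z_c − 2860 − 9970)×3.362
The z_c×3.362 term appears on both sides and cancels. Collect the known terms of each column as K = Σ(ρt)_known − 3.362 × (depth of known layers): K_1 = 0 − 3.362×0 = 0; K_2 = 25526.39 − 3.362×(2860 + 9970) = −17608.07.
Balance: K_1 − x×(3.362 − 2.843) = K_2, so x = (K_1 − K_2)/(3.362 − 2.843) = 17608.1/0.519 = 33900 m.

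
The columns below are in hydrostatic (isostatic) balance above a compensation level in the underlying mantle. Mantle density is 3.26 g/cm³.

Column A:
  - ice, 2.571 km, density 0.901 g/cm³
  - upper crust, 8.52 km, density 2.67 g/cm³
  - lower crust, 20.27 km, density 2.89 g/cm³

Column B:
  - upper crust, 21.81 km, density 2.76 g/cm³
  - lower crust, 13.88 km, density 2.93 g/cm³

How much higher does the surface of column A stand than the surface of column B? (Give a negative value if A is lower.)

0.953 km

For any compensation level in the mantle, the mantle terms cancel and isostasy reduces to e = (Σt_A − Σt_B) − (Σ(ρt)_A − Σ(ρt)_B) / ρ_m.
Σt_A = 31.361 km; Σt_B = 35.69 km; Σ(ρt)_A = 83.645171; Σ(ρt)_B = 100.864 (in km·g/cm³).
e = (31.361 − 35.69) − (83.645171 − 100.864) / 3.26 = 0.953 km.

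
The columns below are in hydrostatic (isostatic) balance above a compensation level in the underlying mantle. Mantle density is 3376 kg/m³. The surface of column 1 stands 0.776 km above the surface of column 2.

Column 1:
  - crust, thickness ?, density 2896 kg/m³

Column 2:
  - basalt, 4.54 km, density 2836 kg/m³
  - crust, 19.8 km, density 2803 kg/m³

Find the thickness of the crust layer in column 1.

34.2 km

Take the compensation level at the base of the deeper column (depth z_c below the surface of column 1) and equate Σ ρ_i t_i down to z_c; mantle fills any gap and the z_c terms cancel.
Column 1: x×2896 + (z_c − 0 − x)×3376
Column 2: 0.776×0 + 4.54×2836 + 19.8×2803 + (z_c − 0.776 − 24.34)×3376
The z_c×3376 term appears on both sides and cancels. Collect the known terms of each column as K = Σ(ρt)_known − 3376 × (depth of known layers): K_1 = 0 − 3376×0 = 0; K_2 = 68374.84 − 3376×(0.776 + 24.34) = −16416.776.
Balance: K_1 − x×(3376 − 2896) = K_2, so x = (K_1 − K_2)/(3376 − 2896) = 16416.8/480 = 34.2 km.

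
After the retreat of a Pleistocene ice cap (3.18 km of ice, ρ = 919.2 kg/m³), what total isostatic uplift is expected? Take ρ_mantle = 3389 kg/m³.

0.863 km

Removing the load lets mantle flow back in; uplift u satisfies ρ_ice t = ρ_m u.
u = t ρ_ice/ρ_m = 3.18 km × 919.2/3389 = 0.863 km.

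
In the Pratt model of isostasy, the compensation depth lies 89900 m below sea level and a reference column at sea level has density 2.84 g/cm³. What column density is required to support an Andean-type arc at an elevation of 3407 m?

2.74 g/cm³

Pratt balance: ρ_ref D = ρ (D + h).
ρ = ρ_ref D/(D + h) = 2.84 × 89900 m/(89900 m + 3407 m) = 2.74 g/cm³.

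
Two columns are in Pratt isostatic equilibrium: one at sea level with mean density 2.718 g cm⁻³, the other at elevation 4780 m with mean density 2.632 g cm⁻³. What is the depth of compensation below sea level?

146000 m

ρ_ref D = ρ (D + h) → D (ρ_ref − ρ) = ρ h.
D = ρ h/(ρ_ref − ρ) = 2.632 × 4780 m/(2.718 − 2.632) = 146000 m.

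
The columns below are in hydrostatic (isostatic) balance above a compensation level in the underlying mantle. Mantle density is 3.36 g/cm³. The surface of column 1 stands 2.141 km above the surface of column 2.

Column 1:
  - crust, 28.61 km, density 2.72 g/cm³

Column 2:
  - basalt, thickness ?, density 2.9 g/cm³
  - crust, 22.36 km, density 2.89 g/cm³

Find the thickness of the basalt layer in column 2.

1.32 km

Take the compensation level at the base of the deeper column (depth z_c below the surface of column 1) and equate Σ ρ_i t_i down to z_c; mantle fills any gap and the z_c terms cancel.
Column 1: 28.61×2.72 + (z_c − 28.61)×3.36
Column 2: 2.141×0 + x×2.9 + 22.36×2.89 + (z_c − 2.141 − 22.36 − x)×3.36
The z_c×3.36 term appears on both sides and cancels. Collect the known terms of each column as K = Σ(ρt)_known − 3.36 × (depth of known layers): K_1 = 77.8192 − 3.36×28.61 = −18.3104; K_2 = 64.6204 − 3.36×(2.141 + 22.36) = −17.70296.
Balance: K_1 = K_2 − x×(3.36 − 2.9), so x = (K_2 − K_1)/(3.36 − 2.9) = 0.60744/0.46 = 1.32 km.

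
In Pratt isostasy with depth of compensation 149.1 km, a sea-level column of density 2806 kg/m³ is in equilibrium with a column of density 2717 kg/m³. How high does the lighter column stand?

4.88 km

ρ_ref D = ρ (D + h) → h = D (ρ_ref − ρ)/ρ.
h = 149.1 km × (2806 − 2717)/2717 = 4.88 km.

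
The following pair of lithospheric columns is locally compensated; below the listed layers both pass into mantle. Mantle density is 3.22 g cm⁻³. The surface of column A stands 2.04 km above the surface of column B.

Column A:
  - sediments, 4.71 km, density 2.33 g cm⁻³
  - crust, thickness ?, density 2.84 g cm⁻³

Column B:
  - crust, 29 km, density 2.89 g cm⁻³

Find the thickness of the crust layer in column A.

31.4 km

Take the compensation level at the base of the deeper column (depth z_c below the surface of column A) and equate Σ ρ_i t_i down to z_c; mantle fills any gap and the z_c terms cancel.
Column A: 4.71×2.33 + x×2.84 + (z_c − 4.71 − x)×3.22
Column B: 2.04×0 + 29×2.89 + (z_c − 2.04 − 29)×3.22
The z_c×3.22 term appears on both sides and cancels. Collect the known terms of each column as K = Σ(ρt)_known − 3.22 × (depth of known layers): K_A = 10.9743 − 3.22×4.71 = −4.1919; K_B = 83.81 − 3.22×(2.04 + 29) = −16.1388.
Balance: K_A − x×(3.22 − 2.84) = K_B, so x = (K_A − K_B)/(3.22 − 2.84) = 11.9469/0.38 = 31.4 km.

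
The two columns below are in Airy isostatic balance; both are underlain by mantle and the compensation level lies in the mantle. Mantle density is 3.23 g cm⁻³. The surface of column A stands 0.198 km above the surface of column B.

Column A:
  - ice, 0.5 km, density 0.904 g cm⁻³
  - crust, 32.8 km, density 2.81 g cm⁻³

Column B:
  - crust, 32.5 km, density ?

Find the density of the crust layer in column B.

Take the compensation level at the base of the deeper column (depth z_c below the surface of column A) and equate Σ ρ_i t_i down to z_c; mantle fills any gap and the z_c terms cancel.
Column A: 0.5×0.904 + 32.8×2.81 + (z_c − 33.3)×3.23
Column B: 0.198×0 + 32.5×ρ + (z_c − 0.198 − 32.5)×3.23
The z_c×3.23 term appears on both sides and cancels. Collect the known terms of each column as K = Σ(ρt)_known − 3.23 × (depth of known layers): K_A = 92.62 − 3.23×33.3 = −14.939; K_B = 0 − 3.23×(0.198 + 32.5) = −105.61454.
Balance: K_A = K_B + 32.5×ρ, so ρ = (K_A − K_B)/32.5 = 90.6755/32.5 = 2.79 g cm⁻³.

2.79 g cm⁻³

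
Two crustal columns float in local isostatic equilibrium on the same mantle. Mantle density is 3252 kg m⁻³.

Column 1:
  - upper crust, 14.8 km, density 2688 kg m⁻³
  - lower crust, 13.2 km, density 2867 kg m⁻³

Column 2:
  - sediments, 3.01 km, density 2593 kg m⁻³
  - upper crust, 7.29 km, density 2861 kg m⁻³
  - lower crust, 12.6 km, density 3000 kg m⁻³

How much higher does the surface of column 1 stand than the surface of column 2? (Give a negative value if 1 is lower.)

For any compensation level in the mantle, the mantle terms cancel and isostasy reduces to e = (Σt_1 − Σt_2) − (Σ(ρt)_1 − Σ(ρt)_2) / ρ_m.
Σt_1 = 28 km; Σt_2 = 22.9 km; Σ(ρt)_1 = 77626.8; Σ(ρt)_2 = 66461.62 (in km·kg m⁻³).
e = (28 − 22.9) − (77626.8 − 66461.62) / 3252 = 1.67 km.

1.67 km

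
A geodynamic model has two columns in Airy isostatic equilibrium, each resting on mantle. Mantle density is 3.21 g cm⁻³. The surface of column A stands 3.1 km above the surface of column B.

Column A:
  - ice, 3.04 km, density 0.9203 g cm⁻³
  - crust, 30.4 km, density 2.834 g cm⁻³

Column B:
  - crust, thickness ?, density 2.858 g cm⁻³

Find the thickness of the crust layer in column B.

24 km

Take the compensation level at the base of the deeper column (depth z_c below the surface of column A) and equate Σ ρ_i t_i down to z_c; mantle fills any gap and the z_c terms cancel.
Column A: 3.04×0.9203 + 30.4×2.834 + (z_c − 33.44)×3.21
Column B: 3.1×0 + x×2.858 + (z_c − 3.1 − 0 − x)×3.21
The z_c×3.21 term appears on both sides and cancels. Collect the known terms of each column as K = Σ(ρt)_known − 3.21 × (depth of known layers): K_A = 88.951312 − 3.21×33.44 = −18.391088; K_B = 0 − 3.21×(3.1 + 0) = −9.951.
Balance: K_A = K_B − x×(3.21 − 2.858), so x = (K_B − K_A)/(3.21 − 2.858) = 8.44009/0.352 = 24 km.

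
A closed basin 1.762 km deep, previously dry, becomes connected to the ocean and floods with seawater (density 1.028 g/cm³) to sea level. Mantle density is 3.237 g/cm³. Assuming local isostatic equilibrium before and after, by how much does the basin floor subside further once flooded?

0.82 km

After flooding the water column is d + s deep. Its weight must equal the weight of mantle displaced by the extra subsidence s: (d + s) ρ_w = s ρ_m.
s = d ρ_w / (ρ_m − ρ_w) = 1.762 km × 1.028/(3.237 − 1.028) = 0.82 km.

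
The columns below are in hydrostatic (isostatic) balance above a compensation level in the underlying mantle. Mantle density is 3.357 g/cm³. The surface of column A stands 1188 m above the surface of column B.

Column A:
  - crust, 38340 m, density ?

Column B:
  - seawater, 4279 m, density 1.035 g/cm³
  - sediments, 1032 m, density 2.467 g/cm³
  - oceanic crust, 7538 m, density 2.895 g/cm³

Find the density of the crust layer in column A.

2.88 g/cm³

Take the compensation level at the base of the deeper column (depth z_c below the surface of column A) and equate Σ ρ_i t_i down to z_c; mantle fills any gap and the z_c terms cancel.
Column A: 38340×ρ + (z_c − 38340)×3.357
Column B: 1188×0 + 4279×1.035 + 1032×2.467 + 7538×2.895 + (z_c − 1188 − 12849)×3.357
The z_c×3.357 term appears on both sides and cancels. Collect the known terms of each column as K = Σ(ρt)_known − 3.357 × (depth of known layers): K_A = 0 − 3.357×38340 = −128707.38; K_B = 28797.219 − 3.357×(1188 + 12849) = −18324.99.
Balance: K_A + 38340×ρ = K_B, so ρ = (K_B − K_A)/38340 = 110382/38340 = 2.88 g/cm³.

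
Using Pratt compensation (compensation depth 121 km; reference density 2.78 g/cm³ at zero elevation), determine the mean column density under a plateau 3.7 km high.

2.7 g/cm³

Pratt balance: ρ_ref D = ρ (D + h).
ρ = ρ_ref D/(D + h) = 2.78 × 121 km/(121 km + 3.7 km) = 2.7 g/cm³.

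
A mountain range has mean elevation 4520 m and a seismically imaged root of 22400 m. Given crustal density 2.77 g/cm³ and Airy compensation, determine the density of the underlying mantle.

Airy balance: ρ_c h = (ρ_m − ρ_c) r → ρ_m = ρ_c (1 + h/r).
ρ_m = 2.77 × (1 + 4520 m/22400 m) = 3.33 g/cm³.

3.33 g/cm³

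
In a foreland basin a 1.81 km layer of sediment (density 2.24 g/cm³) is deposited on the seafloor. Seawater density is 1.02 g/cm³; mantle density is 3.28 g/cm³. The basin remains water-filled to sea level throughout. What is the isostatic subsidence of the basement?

0.977 km

Submarine loading: the sediment displaces seawater, and the subsidence is in turn flooded, so s (ρ_m − ρ_w) = t (ρ_sed − ρ_w).
s = 1.81 km × (2.24 − 1.02) / (3.28 − 1.02) = 0.977 km.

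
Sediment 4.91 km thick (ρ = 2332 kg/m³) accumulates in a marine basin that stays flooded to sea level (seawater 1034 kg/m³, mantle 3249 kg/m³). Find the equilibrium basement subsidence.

Submarine loading: the sediment displaces seawater, and the subsidence is in turn flooded, so s (ρ_m − ρ_w) = t (ρ_sed − ρ_w).
s = 4.91 km × (2332 − 1034) / (3249 − 1034) = 2.88 km.

2.88 km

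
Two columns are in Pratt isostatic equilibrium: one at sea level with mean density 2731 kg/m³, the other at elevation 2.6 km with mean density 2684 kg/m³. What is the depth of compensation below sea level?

148 km

ρ_ref D = ρ (D + h) → D (ρ_ref − ρ) = ρ h.
D = ρ h/(ρ_ref − ρ) = 2684 × 2.6 km/(2731 − 2684) = 148 km.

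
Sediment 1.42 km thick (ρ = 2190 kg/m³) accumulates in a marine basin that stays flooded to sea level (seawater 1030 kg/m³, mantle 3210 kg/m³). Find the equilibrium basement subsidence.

0.756 km

Submarine loading: the sediment displaces seawater, and the subsidence is in turn flooded, so s (ρ_m − ρ_w) = t (ρ_sed − ρ_w).
s = 1.42 km × (2190 − 1030) / (3210 − 1030) = 0.756 km.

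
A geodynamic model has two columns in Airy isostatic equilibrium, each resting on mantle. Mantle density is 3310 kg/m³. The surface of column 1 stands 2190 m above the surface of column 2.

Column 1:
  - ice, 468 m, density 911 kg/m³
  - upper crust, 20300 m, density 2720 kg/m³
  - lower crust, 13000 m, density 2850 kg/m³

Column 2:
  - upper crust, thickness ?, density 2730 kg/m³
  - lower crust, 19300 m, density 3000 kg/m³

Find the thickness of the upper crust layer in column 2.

Take the compensation level at the base of the deeper column (depth z_c below the surface of column 1) and equate Σ ρ_i t_i down to z_c; mantle fills any gap and the z_c terms cancel.
Column 1: 468×911 + 20300×2720 + 13000×2850 + (z_c − 33768)×3310
Column 2: 2190×0 + x×2730 + 19300×3000 + (z_c − 2190 − 19300 − x)×3310
The z_c×3310 term appears on both sides and cancels. Collect the known terms of each column as K = Σ(ρt)_known − 3310 × (depth of known layers): K_1 = 92692348 − 3310×33768 = −19079732; K_2 = 57900000 − 3310×(2190 + 19300) = −13231900.
Balance: K_1 = K_2 − x×(3310 − 2730), so x = (K_2 − K_1)/(3310 − 2730) = 5847830/580 = 10100 m.

10100 m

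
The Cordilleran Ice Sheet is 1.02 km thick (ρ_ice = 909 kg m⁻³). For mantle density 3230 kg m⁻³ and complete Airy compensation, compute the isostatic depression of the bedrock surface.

By Archimedes' principle applied to the lithosphere: the ice load ρ_ice t is balanced by mantle displaced below, ρ_m s.
s = t ρ_ice / ρ_m = 1.02 km × 909/3230 = 0.287 km.

0.287 km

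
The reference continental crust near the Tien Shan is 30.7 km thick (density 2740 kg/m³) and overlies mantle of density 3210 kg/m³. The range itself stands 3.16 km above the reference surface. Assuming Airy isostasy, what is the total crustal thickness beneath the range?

52.3 km

Root depth r = h ρ_c / (ρ_m − ρ_c) = 3.16 km × 2740 / 470 = 18.42 km.
Total thickness = T + h + r = 30.7 km + 3.16 km + 18.42 km = 52.3 km.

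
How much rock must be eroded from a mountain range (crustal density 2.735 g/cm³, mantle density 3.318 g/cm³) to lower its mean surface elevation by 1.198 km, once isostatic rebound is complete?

Net drop Δ = e − u = e − e ρ_c/ρ_m = e (ρ_m − ρ_c)/ρ_m.
e = Δ ρ_m/(ρ_m − ρ_c) = 1.198 km × 3.318/0.583 = 6.82 km.

6.82 km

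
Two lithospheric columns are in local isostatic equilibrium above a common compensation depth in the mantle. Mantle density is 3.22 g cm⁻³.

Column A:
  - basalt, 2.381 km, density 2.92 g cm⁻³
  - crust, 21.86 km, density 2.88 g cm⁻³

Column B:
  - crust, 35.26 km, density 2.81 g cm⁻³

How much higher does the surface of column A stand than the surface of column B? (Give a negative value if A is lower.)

For any compensation level in the mantle, the mantle terms cancel and isostasy reduces to e = (Σt_A − Σt_B) − (Σ(ρt)_A − Σ(ρt)_B) / ρ_m.
Σt_A = 24.241 km; Σt_B = 35.26 km; Σ(ρt)_A = 69.90932; Σ(ρt)_B = 99.0806 (in km·g cm⁻³).
e = (24.241 − 35.26) − (69.90932 − 99.0806) / 3.22 = −1.96 km.

−1.96 km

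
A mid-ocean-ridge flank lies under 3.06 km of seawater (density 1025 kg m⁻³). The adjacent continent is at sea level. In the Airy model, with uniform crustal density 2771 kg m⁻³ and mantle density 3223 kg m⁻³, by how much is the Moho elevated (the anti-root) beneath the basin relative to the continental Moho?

11.8 km

Equating mass per unit area of the two columns: replacing crust with seawater at the top is compensated by replacing crust with mantle at the base: d (ρ_c − ρ_w) = a (ρ_m − ρ_c).
a = d (ρ_c − ρ_w)/(ρ_m − ρ_c) = 3.06 km × 1746/452 = 11.8 km.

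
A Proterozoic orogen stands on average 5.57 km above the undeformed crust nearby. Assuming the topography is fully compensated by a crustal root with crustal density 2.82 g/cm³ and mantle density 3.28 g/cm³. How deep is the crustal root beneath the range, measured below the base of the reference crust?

34.1 km

Equating mass per unit area of the two columns: the weight of the topography is balanced by the buoyancy of the root, ρ_c h = (ρ_m − ρ_c) r.
r = h · ρ_c / (ρ_m − ρ_c) = 5.57 km × 2.82 / (3.28 − 2.82) = 34.1 km.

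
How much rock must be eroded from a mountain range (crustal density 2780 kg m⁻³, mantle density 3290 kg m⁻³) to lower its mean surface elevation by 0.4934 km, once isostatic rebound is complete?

Net drop Δ = e − u = e − e ρ_c/ρ_m = e (ρ_m − ρ_c)/ρ_m.
e = Δ ρ_m/(ρ_m − ρ_c) = 0.4934 km × 3290/510 = 3.18 km.

3.18 km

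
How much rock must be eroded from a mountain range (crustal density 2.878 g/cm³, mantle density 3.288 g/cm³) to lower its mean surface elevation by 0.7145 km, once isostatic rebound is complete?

5.73 km

Net drop Δ = e − u = e − e ρ_c/ρ_m = e (ρ_m − ρ_c)/ρ_m.
e = Δ ρ_m/(ρ_m − ρ_c) = 0.7145 km × 3.288/0.41 = 5.73 km.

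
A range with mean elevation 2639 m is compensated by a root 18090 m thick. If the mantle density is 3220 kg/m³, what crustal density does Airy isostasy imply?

2810 kg/m³

ρ_c h = (ρ_m − ρ_c) r → ρ_c (h + r) = ρ_m r → ρ_c = ρ_m r / (h + r).
ρ_c = 3220 × 18090 m / (2639 m + 18090 m) = 2810 kg/m³.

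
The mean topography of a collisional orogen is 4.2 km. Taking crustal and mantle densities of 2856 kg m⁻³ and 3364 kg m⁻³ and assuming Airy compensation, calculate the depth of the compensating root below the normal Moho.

23.6 km

For local isostatic compensation: the weight of the topography is balanced by the buoyancy of the root, ρ_c h = (ρ_m − ρ_c) r.
r = h · ρ_c / (ρ_m − ρ_c) = 4.2 km × 2856 / (3364 − 2856) = 23.6 km.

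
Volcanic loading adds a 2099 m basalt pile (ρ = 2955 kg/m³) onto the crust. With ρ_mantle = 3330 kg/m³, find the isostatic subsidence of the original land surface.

1860 m

Subaerial loading: s = t ρ_load / ρ_m.
s = 2099 m × 2955/3330 = 1860 m.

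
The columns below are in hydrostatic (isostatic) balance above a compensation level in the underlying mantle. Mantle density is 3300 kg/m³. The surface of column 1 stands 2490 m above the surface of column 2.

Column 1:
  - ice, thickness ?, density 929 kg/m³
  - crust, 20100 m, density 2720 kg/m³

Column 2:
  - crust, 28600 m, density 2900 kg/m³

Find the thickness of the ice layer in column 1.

3370 m

Take the compensation level at the base of the deeper column (depth z_c below the surface of column 1) and equate Σ ρ_i t_i down to z_c; mantle fills any gap and the z_c terms cancel.
Column 1: x×929 + 20100×2720 + (z_c − 20100 − x)×3300
Column 2: 2490×0 + 28600×2900 + (z_c − 2490 − 28600)×3300
The z_c×3300 term appears on both sides and cancels. Collect the known terms of each column as K = Σ(ρt)_known − 3300 × (depth of known layers): K_1 = 54672000 − 3300×20100 = −11658000; K_2 = 82940000 − 3300×(2490 + 28600) = −19657000.
Balance: K_1 − x×(3300 − 929) = K_2, so x = (K_1 − K_2)/(3300 − 929) = 7999000/2371 = 3370 m.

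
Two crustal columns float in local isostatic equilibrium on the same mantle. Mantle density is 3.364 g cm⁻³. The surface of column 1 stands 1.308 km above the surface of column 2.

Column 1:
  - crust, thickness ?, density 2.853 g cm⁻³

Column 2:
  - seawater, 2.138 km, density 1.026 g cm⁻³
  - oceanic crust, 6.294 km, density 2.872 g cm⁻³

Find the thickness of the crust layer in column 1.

24.5 km

Take the compensation level at the base of the deeper column (depth z_c below the surface of column 1) and equate Σ ρ_i t_i down to z_c; mantle fills any gap and the z_c terms cancel.
Column 1: x×2.853 + (z_c − 0 − x)×3.364
Column 2: 1.308×0 + 2.138×1.026 + 6.294×2.872 + (z_c − 1.308 − 8.432)×3.364
The z_c×3.364 term appears on both sides and cancels. Collect the known terms of each column as K = Σ(ρt)_known − 3.364 × (depth of known layers): K_1 = 0 − 3.364×0 = 0; K_2 = 20.269956 − 3.364×(1.308 + 8.432) = −12.495404.
Balance: K_1 − x×(3.364 − 2.853) = K_2, so x = (K_1 − K_2)/(3.364 − 2.853) = 12.4954/0.511 = 24.5 km.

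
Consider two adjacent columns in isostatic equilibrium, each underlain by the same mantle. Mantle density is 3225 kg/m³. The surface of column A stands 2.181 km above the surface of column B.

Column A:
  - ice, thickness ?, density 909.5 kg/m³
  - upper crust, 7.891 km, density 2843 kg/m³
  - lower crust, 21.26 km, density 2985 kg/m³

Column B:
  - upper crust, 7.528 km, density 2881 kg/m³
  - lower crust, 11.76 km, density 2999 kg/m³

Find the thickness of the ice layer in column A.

Take the compensation level at the base of the deeper column (depth z_c below the surface of column A) and equate Σ ρ_i t_i down to z_c; mantle fills any gap and the z_c terms cancel.
Column A: x×909.5 + 7.891×2843 + 21.26×2985 + (z_c − 29.151 − x)×3225
Column B: 2.181×0 + 7.528×2881 + 11.76×2999 + (z_c − 2.181 − 19.288)×3225
The z_c×3225 term appears on both sides and cancels. Collect the known terms of each column as K = Σ(ρt)_known − 3225 × (depth of known layers): K_A = 85895.213 − 3225×29.151 = −8116.762; K_B = 56956.408 − 3225×(2.181 + 19.288) = −12281.117.
Balance: K_A − x×(3225 − 909.5) = K_B, so x = (K_A − K_B)/(3225 − 909.5) = 4164.36/2315.5 = 1.8 km.

1.8 km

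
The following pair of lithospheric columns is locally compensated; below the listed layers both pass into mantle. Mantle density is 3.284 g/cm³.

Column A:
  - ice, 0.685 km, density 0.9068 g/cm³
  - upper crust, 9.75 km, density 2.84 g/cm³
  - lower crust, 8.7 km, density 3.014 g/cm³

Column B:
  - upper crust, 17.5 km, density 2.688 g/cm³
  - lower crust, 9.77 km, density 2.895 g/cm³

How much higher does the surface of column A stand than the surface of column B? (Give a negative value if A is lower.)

For any compensation level in the mantle, the mantle terms cancel and isostasy reduces to e = (Σt_A − Σt_B) − (Σ(ρt)_A − Σ(ρt)_B) / ρ_m.
Σt_A = 19.135 km; Σt_B = 27.27 km; Σ(ρt)_A = 54.532958; Σ(ρt)_B = 75.32415 (in km·g/cm³).
e = (19.135 − 27.27) − (54.532958 − 75.32415) / 3.284 = −1.8 km.

−1.8 km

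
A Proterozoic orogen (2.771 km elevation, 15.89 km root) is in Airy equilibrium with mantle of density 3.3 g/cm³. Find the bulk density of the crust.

2.81 g/cm³

ρ_c h = (ρ_m − ρ_c) r → ρ_c (h + r) = ρ_m r → ρ_c = ρ_m r / (h + r).
ρ_c = 3.3 × 15.89 km / (2.771 km + 15.89 km) = 2.81 g/cm³.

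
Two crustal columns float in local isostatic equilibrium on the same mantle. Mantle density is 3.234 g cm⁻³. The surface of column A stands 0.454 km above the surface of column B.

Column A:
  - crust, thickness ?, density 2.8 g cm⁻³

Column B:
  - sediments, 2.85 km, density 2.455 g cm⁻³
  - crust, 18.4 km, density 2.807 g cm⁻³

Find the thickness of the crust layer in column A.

Take the compensation level at the base of the deeper column (depth z_c below the surface of column A) and equate Σ ρ_i t_i down to z_c; mantle fills any gap and the z_c terms cancel.
Column A: x×2.8 + (z_c − 0 − x)×3.234
Column B: 0.454×0 + 2.85×2.455 + 18.4×2.807 + (z_c − 0.454 − 21.25)×3.234
The z_c×3.234 term appears on both sides and cancels. Collect the known terms of each column as K = Σ(ρt)_known − 3.234 × (depth of known layers): K_A = 0 − 3.234×0 = 0; K_B = 58.64555 − 3.234×(0.454 + 21.25) = −11.545186.
Balance: K_A − x×(3.234 − 2.8) = K_B, so x = (K_A − K_B)/(3.234 − 2.8) = 11.5452/0.434 = 26.6 km.

26.6 km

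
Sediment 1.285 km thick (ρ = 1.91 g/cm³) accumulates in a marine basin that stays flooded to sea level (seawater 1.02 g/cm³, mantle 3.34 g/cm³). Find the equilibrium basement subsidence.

0.493 km

Submarine loading: the sediment displaces seawater, and the subsidence is in turn flooded, so s (ρ_m − ρ_w) = t (ρ_sed − ρ_w).
s = 1.285 km × (1.91 − 1.02) / (3.34 − 1.02) = 0.493 km.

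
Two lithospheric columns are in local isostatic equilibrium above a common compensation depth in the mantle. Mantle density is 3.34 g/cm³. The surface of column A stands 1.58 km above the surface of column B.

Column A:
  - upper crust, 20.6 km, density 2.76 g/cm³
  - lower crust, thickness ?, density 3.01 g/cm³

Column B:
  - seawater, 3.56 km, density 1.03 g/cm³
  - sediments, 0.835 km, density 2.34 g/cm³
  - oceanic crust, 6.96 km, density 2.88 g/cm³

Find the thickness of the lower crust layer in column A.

Take the compensation level at the base of the deeper column (depth z_c below the surface of column A) and equate Σ ρ_i t_i down to z_c; mantle fills any gap and the z_c terms cancel.
Column A: 20.6×2.76 + x×3.01 + (z_c − 20.6 − x)×3.34
Column B: 1.58×0 + 3.56×1.03 + 0.835×2.34 + 6.96×2.88 + (z_c − 1.58 − 11.355)×3.34
The z_c×3.34 term appears on both sides and cancels. Collect the known terms of each column as K = Σ(ρt)_known − 3.34 × (depth of known layers): K_A = 56.856 − 3.34×20.6 = −11.948; K_B = 25.6655 − 3.34×(1.58 + 11.355) = −17.5374.
Balance: K_A − x×(3.34 − 3.01) = K_B, so x = (K_A − K_B)/(3.34 − 3.01) = 5.5894/0.33 = 16.9 km.

16.9 km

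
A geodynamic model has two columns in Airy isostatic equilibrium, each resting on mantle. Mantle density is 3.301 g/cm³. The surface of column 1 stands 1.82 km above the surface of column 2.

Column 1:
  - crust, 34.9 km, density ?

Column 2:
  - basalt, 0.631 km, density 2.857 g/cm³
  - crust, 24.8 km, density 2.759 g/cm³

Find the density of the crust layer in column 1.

2.74 g/cm³

Take the compensation level at the base of the deeper column (depth z_c below the surface of column 1) and equate Σ ρ_i t_i down to z_c; mantle fills any gap and the z_c terms cancel.
Column 1: 34.9×ρ + (z_c − 34.9)×3.301
Column 2: 1.82×0 + 0.631×2.857 + 24.8×2.759 + (z_c − 1.82 − 25.431)×3.301
The z_c×3.301 term appears on both sides and cancels. Collect the known terms of each column as K = Σ(ρt)_known − 3.301 × (depth of known layers): K_1 = 0 − 3.301×34.9 = −115.2049; K_2 = 70.225967 − 3.301×(1.82 + 25.431) = −19.729584.
Balance: K_1 + 34.9×ρ = K_2, so ρ = (K_2 − K_1)/34.9 = 95.4753/34.9 = 2.74 g/cm³.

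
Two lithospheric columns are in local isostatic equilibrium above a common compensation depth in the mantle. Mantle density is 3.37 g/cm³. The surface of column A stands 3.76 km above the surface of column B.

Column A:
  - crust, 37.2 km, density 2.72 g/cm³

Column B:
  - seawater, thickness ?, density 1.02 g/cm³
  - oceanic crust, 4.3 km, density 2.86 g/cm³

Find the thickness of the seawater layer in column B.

Take the compensation level at the base of the deeper column (depth z_c below the surface of column A) and equate Σ ρ_i t_i down to z_c; mantle fills any gap and the z_c terms cancel.
Column A: 37.2×2.72 + (z_c − 37.2)×3.37
Column B: 3.76×0 + x×1.02 + 4.3×2.86 + (z_c − 3.76 − 4.3 − x)×3.37
The z_c×3.37 term appears on both sides and cancels. Collect the known terms of each column as K = Σ(ρt)_known − 3.37 × (depth of known layers): K_A = 101.184 − 3.37×37.2 = −24.18; K_B = 12.298 − 3.37×(3.76 + 4.3) = −14.8642.
Balance: K_A = K_B − x×(3.37 − 1.02), so x = (K_B − K_A)/(3.37 − 1.02) = 9.3158/2.35 = 3.96 km.

3.96 km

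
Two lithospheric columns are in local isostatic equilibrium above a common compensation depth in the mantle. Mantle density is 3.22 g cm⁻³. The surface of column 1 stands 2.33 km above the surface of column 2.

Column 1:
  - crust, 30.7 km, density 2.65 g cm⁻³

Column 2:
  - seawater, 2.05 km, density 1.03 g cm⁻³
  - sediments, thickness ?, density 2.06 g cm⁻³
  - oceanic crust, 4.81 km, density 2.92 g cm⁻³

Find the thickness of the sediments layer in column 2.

3.5 km

Take the compensation level at the base of the deeper column (depth z_c below the surface of column 1) and equate Σ ρ_i t_i down to z_c; mantle fills any gap and the z_c terms cancel.
Column 1: 30.7×2.65 + (z_c − 30.7)×3.22
Column 2: 2.33×0 + 2.05×1.03 + x×2.06 + 4.81×2.92 + (z_c − 2.33 − 6.86 − x)×3.22
The z_c×3.22 term appears on both sides and cancels. Collect the known terms of each column as K = Σ(ρt)_known − 3.22 × (depth of known layers): K_1 = 81.355 − 3.22×30.7 = −17.499; K_2 = 16.1567 − 3.22×(2.33 + 6.86) = −13.4351.
Balance: K_1 = K_2 − x×(3.22 − 2.06), so x = (K_2 − K_1)/(3.22 − 2.06) = 4.0639/1.16 = 3.5 km.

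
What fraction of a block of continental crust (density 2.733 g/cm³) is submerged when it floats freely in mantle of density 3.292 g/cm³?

0.83

Submerged fraction = ρ_obj/ρ_fluid = 2.733/3.292 = 0.83.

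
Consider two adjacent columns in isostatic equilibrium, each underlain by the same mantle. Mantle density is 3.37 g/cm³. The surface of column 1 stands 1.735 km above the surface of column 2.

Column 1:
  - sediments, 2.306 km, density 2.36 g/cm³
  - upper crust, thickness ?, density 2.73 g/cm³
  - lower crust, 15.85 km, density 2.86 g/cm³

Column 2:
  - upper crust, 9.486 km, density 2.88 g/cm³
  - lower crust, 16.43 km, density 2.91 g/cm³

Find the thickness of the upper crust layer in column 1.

11.9 km

Take the compensation level at the base of the deeper column (depth z_c below the surface of column 1) and equate Σ ρ_i t_i down to z_c; mantle fills any gap and the z_c terms cancel.
Column 1: 2.306×2.36 + x×2.73 + 15.85×2.86 + (z_c − 18.156 − x)×3.37
Column 2: 1.735×0 + 9.486×2.88 + 16.43×2.91 + (z_c − 1.735 − 25.916)×3.37
The z_c×3.37 term appears on both sides and cancels. Collect the known terms of each column as K = Σ(ρt)_known − 3.37 × (depth of known layers): K_1 = 50.77316 − 3.37×18.156 = −10.41256; K_2 = 75.13098 − 3.37×(1.735 + 25.916) = −18.05289.
Balance: K_1 − x×(3.37 − 2.73) = K_2, so x = (K_1 − K_2)/(3.37 − 2.73) = 7.64033/0.64 = 11.9 km.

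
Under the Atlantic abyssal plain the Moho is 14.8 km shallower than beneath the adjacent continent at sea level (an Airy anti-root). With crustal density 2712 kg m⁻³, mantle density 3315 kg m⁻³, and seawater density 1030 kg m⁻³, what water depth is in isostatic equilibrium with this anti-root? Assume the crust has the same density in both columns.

Replacing a thickness d of crust by seawater at the top must be balanced by replacing crust with mantle at the base: d (ρ_c − ρ_w) = a (ρ_m − ρ_c).
d = a (ρ_m − ρ_c)/(ρ_c − ρ_w) = 14.8 km × 603/1682 = 5.31 km.

5.31 km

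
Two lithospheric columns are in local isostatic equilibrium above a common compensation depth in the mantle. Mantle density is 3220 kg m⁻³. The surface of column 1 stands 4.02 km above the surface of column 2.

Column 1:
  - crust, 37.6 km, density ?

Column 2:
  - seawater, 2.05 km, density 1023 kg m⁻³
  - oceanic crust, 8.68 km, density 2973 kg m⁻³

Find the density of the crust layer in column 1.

2700 kg m⁻³

Take the compensation level at the base of the deeper column (depth z_c below the surface of column 1) and equate Σ ρ_i t_i down to z_c; mantle fills any gap and the z_c terms cancel.
Column 1: 37.6×ρ + (z_c − 37.6)×3220
Column 2: 4.02×0 + 2.05×1023 + 8.68×2973 + (z_c − 4.02 − 10.73)×3220
The z_c×3220 term appears on both sides and cancels. Collect the known terms of each column as K = Σ(ρt)_known − 3220 × (depth of known layers): K_1 = 0 − 3220×37.6 = −121072; K_2 = 27902.79 − 3220×(4.02 + 10.73) = −19592.21.
Balance: K_1 + 37.6×ρ = K_2, so ρ = (K_2 − K_1)/37.6 = 101480/37.6 = 2700 kg m⁻³.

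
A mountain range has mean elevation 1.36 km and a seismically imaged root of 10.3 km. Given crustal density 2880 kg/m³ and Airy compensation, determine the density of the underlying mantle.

Airy balance: ρ_c h = (ρ_m − ρ_c) r → ρ_m = ρ_c (1 + h/r).
ρ_m = 2880 × (1 + 1.36 km/10.3 km) = 3260 kg/m³.

3260 kg/m³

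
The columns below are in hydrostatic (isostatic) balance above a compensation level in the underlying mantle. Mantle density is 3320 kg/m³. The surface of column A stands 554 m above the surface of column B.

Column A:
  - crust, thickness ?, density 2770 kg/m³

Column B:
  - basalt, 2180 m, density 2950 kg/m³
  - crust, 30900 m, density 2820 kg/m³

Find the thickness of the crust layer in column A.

Take the compensation level at the base of the deeper column (depth z_c below the surface of column A) and equate Σ ρ_i t_i down to z_c; mantle fills any gap and the z_c terms cancel.
Column A: x×2770 + (z_c − 0 − x)×3320
Column B: 554×0 + 2180×2950 + 30900×2820 + (z_c − 554 − 33080)×3320
The z_c×3320 term appears on both sides and cancels. Collect the known terms of each column as K = Σ(ρt)_known − 3320 × (depth of known layers): K_A = 0 − 3320×0 = 0; K_B = 93569000 − 3320×(554 + 33080) = −18095880.
Balance: K_A − x×(3320 − 2770) = K_B, so x = (K_A − K_B)/(3320 − 2770) = 18095900/550 = 32900 m.

32900 m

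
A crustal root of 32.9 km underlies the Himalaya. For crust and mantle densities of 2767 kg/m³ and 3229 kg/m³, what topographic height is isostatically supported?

5.49 km

Equating mass per unit area of the two columns: ρ_c h = (ρ_m − ρ_c) r.
h = r (ρ_m − ρ_c) / ρ_c = 32.9 km × (3229 − 2767) / 2767 = 5.49 km.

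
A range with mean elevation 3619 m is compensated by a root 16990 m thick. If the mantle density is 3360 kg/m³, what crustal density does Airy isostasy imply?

ρ_c h = (ρ_m − ρ_c) r → ρ_c (h + r) = ρ_m r → ρ_c = ρ_m r / (h + r).
ρ_c = 3360 × 16990 m / (3619 m + 16990 m) = 2770 kg/m³.

2770 kg/m³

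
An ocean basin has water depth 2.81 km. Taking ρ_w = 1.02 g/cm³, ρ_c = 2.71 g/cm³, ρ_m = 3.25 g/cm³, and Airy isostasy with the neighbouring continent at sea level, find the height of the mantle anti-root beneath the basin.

8.79 km

Equating mass per unit area of the two columns: replacing crust with seawater at the top is compensated by replacing crust with mantle at the base: d (ρ_c − ρ_w) = a (ρ_m − ρ_c).
a = d (ρ_c − ρ_w)/(ρ_m − ρ_c) = 2.81 km × 1.69/0.54 = 8.79 km.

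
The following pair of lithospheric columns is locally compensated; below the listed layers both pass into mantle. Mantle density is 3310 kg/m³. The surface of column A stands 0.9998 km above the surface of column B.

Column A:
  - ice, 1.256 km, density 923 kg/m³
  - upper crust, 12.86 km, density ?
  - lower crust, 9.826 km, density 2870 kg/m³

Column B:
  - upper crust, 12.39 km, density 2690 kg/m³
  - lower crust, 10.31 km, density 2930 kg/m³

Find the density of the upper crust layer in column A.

Take the compensation level at the base of the deeper column (depth z_c below the surface of column A) and equate Σ ρ_i t_i down to z_c; mantle fills any gap and the z_c terms cancel.
Column A: 1.256×923 + 12.86×ρ + 9.826×2870 + (z_c − 23.942)×3310
Column B: 0.9998×0 + 12.39×2690 + 10.31×2930 + (z_c − 0.9998 − 22.7)×3310
The z_c×3310 term appears on both sides and cancels. Collect the known terms of each column as K = Σ(ρt)_known − 3310 × (depth of known layers): K_A = 29359.908 − 3310×23.942 = −49888.112; K_B = 63537.4 − 3310×(0.9998 + 22.7) = −14908.938.
Balance: K_A + 12.86×ρ = K_B, so ρ = (K_B − K_A)/12.86 = 34979.2/12.86 = 2720 kg/m³.

2720 kg/m³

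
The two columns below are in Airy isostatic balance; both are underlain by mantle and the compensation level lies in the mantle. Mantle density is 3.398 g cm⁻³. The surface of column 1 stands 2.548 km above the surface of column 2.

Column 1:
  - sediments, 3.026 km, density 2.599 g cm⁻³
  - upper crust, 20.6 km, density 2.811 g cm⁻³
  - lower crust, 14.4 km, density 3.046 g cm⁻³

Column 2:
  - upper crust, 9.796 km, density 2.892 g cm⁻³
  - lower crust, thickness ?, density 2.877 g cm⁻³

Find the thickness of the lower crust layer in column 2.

11.4 km

Take the compensation level at the base of the deeper column (depth z_c below the surface of column 1) and equate Σ ρ_i t_i down to z_c; mantle fills any gap and the z_c terms cancel.
Column 1: 3.026×2.599 + 20.6×2.811 + 14.4×3.046 + (z_c − 38.026)×3.398
Column 2: 2.548×0 + 9.796×2.892 + x×2.877 + (z_c − 2.548 − 9.796 − x)×3.398
The z_c×3.398 term appears on both sides and cancels. Collect the known terms of each column as K = Σ(ρt)_known − 3.398 × (depth of known layers): K_1 = 109.633574 − 3.398×38.026 = −19.578774; K_2 = 28.330032 − 3.398×(2.548 + 9.796) = −13.61488.
Balance: K_1 = K_2 − x×(3.398 − 2.877), so x = (K_2 − K_1)/(3.398 − 2.877) = 5.96389/0.521 = 11.4 km.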